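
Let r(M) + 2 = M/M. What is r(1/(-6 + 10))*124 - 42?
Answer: -166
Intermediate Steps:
r(M) = -1 (r(M) = -2 + M/M = -2 + 1 = -1)
r(1/(-6 + 10))*124 - 42 = -1*124 - 42 = -124 - 42 = -166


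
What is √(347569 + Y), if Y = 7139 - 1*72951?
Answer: √281757 ≈ 530.81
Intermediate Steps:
Y = -65812 (Y = 7139 - 72951 = -65812)
√(347569 + Y) = √(347569 - 65812) = √281757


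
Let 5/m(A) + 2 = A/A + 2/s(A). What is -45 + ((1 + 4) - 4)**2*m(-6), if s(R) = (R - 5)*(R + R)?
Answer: -651/13 ≈ -50.077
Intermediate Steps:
s(R) = 2*R*(-5 + R) (s(R) = (-5 + R)*(2*R) = 2*R*(-5 + R))
m(A) = 5/(-1 + 1/(A*(-5 + A))) (m(A) = 5/(-2 + (A/A + 2/((2*A*(-5 + A))))) = 5/(-2 + (1 + 2*(1/(2*A*(-5 + A))))) = 5/(-2 + (1 + 1/(A*(-5 + A)))) = 5/(-1 + 1/(A*(-5 + A))))
-45 + ((1 + 4) - 4)**2*m(-6) = -45 + ((1 + 4) - 4)**2*(-5*(-6)*(-5 - 6)/(-1 - 6*(-5 - 6))) = -45 + (5 - 4)**2*(-5*(-6)*(-11)/(-1 - 6*(-11))) = -45 + 1**2*(-5*(-6)*(-11)/(-1 + 66)) = -45 + 1*(-5*(-6)*(-11)/65) = -45 + 1*(-5*(-6)*1/65*(-11)) = -45 + 1*(-66/13) = -45 - 66/13 = -651/13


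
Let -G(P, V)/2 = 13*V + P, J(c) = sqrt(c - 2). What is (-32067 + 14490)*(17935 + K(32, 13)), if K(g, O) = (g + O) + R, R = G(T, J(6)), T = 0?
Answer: -315120456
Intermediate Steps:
J(c) = sqrt(-2 + c)
G(P, V) = -26*V - 2*P (G(P, V) = -2*(13*V + P) = -2*(P + 13*V) = -26*V - 2*P)
R = -52 (R = -26*sqrt(-2 + 6) - 2*0 = -26*sqrt(4) + 0 = -26*2 + 0 = -52 + 0 = -52)
K(g, O) = -52 + O + g (K(g, O) = (g + O) - 52 = (O + g) - 52 = -52 + O + g)
(-32067 + 14490)*(17935 + K(32, 13)) = (-32067 + 14490)*(17935 + (-52 + 13 + 32)) = -17577*(17935 - 7) = -17577*17928 = -315120456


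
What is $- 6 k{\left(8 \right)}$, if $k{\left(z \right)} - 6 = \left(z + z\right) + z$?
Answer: $-180$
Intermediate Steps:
$k{\left(z \right)} = 6 + 3 z$ ($k{\left(z \right)} = 6 + \left(\left(z + z\right) + z\right) = 6 + \left(2 z + z\right) = 6 + 3 z$)
$- 6 k{\left(8 \right)} = - 6 \left(6 + 3 \cdot 8\right) = - 6 \left(6 + 24\right) = \left(-6\right) 30 = -180$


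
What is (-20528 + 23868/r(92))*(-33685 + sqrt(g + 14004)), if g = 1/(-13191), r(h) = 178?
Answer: 61140228730/89 - 1815058*sqrt(2436730730733)/1173999 ≈ 6.8456e+8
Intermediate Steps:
g = -1/13191 ≈ -7.5809e-5
(-20528 + 23868/r(92))*(-33685 + sqrt(g + 14004)) = (-20528 + 23868/178)*(-33685 + sqrt(-1/13191 + 14004)) = (-20528 + 23868*(1/178))*(-33685 + sqrt(184726763/13191)) = (-20528 + 11934/89)*(-33685 + sqrt(2436730730733)/13191) = -1815058*(-33685 + sqrt(2436730730733)/13191)/89 = 61140228730/89 - 1815058*sqrt(2436730730733)/1173999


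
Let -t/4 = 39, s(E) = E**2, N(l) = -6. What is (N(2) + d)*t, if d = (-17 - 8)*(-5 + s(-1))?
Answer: -14664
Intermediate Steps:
t = -156 (t = -4*39 = -156)
d = 100 (d = (-17 - 8)*(-5 + (-1)**2) = -25*(-5 + 1) = -25*(-4) = 100)
(N(2) + d)*t = (-6 + 100)*(-156) = 94*(-156) = -14664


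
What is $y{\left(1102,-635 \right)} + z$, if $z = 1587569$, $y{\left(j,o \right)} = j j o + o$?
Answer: $-769559606$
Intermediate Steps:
$y{\left(j,o \right)} = o + o j^{2}$ ($y{\left(j,o \right)} = j^{2} o + o = o j^{2} + o = o + o j^{2}$)
$y{\left(1102,-635 \right)} + z = - 635 \left(1 + 1102^{2}\right) + 1587569 = - 635 \left(1 + 1214404\right) + 1587569 = \left(-635\right) 1214405 + 1587569 = -771147175 + 1587569 = -769559606$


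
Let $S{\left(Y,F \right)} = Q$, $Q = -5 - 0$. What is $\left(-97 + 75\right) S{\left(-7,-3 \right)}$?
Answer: $110$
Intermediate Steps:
$Q = -5$ ($Q = -5 + 0 = -5$)
$S{\left(Y,F \right)} = -5$
$\left(-97 + 75\right) S{\left(-7,-3 \right)} = \left(-97 + 75\right) \left(-5\right) = \left(-22\right) \left(-5\right) = 110$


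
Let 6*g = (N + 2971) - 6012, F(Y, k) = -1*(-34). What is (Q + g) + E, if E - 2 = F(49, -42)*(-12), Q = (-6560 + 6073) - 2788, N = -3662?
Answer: -28789/6 ≈ -4798.2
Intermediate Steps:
F(Y, k) = 34
Q = -3275 (Q = -487 - 2788 = -3275)
g = -6703/6 (g = ((-3662 + 2971) - 6012)/6 = (-691 - 6012)/6 = (⅙)*(-6703) = -6703/6 ≈ -1117.2)
E = -406 (E = 2 + 34*(-12) = 2 - 408 = -406)
(Q + g) + E = (-3275 - 6703/6) - 406 = -26353/6 - 406 = -28789/6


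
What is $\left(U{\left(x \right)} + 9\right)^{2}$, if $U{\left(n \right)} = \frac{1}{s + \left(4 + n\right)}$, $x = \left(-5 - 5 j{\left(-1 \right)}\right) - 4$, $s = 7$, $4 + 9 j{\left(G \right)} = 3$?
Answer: $\frac{46656}{529} \approx 88.197$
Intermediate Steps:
$j{\left(G \right)} = - \frac{1}{9}$ ($j{\left(G \right)} = - \frac{4}{9} + \frac{1}{9} \cdot 3 = - \frac{4}{9} + \frac{1}{3} = - \frac{1}{9}$)
$x = - \frac{76}{9}$ ($x = \left(-5 - - \frac{5}{9}\right) - 4 = \left(-5 + \frac{5}{9}\right) - 4 = - \frac{40}{9} - 4 = - \frac{76}{9} \approx -8.4444$)
$U{\left(n \right)} = \frac{1}{11 + n}$ ($U{\left(n \right)} = \frac{1}{7 + \left(4 + n\right)} = \frac{1}{11 + n}$)
$\left(U{\left(x \right)} + 9\right)^{2} = \left(\frac{1}{11 - \frac{76}{9}} + 9\right)^{2} = \left(\frac{1}{\frac{23}{9}} + 9\right)^{2} = \left(\frac{9}{23} + 9\right)^{2} = \left(\frac{216}{23}\right)^{2} = \frac{46656}{529}$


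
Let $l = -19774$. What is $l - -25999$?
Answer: $6225$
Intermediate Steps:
$l - -25999 = -19774 - -25999 = -19774 + 25999 = 6225$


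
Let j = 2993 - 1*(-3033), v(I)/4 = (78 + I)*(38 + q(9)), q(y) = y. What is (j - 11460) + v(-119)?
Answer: -13142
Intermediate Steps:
v(I) = 14664 + 188*I (v(I) = 4*((78 + I)*(38 + 9)) = 4*((78 + I)*47) = 4*(3666 + 47*I) = 14664 + 188*I)
j = 6026 (j = 2993 + 3033 = 6026)
(j - 11460) + v(-119) = (6026 - 11460) + (14664 + 188*(-119)) = -5434 + (14664 - 22372) = -5434 - 7708 = -13142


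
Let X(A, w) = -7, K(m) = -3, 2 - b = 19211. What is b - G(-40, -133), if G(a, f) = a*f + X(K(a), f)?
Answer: -24522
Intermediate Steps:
b = -19209 (b = 2 - 1*19211 = 2 - 19211 = -19209)
G(a, f) = -7 + a*f (G(a, f) = a*f - 7 = -7 + a*f)
b - G(-40, -133) = -19209 - (-7 - 40*(-133)) = -19209 - (-7 + 5320) = -19209 - 1*5313 = -19209 - 5313 = -24522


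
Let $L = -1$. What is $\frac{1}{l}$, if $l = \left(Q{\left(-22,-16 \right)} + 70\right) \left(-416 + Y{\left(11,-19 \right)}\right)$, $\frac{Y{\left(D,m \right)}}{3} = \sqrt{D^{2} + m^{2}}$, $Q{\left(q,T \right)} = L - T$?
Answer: $- \frac{208}{7170515} - \frac{3 \sqrt{482}}{14341030} \approx -3.36 \cdot 10^{-5}$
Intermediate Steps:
$Q{\left(q,T \right)} = -1 - T$
$Y{\left(D,m \right)} = 3 \sqrt{D^{2} + m^{2}}$
$l = -35360 + 255 \sqrt{482}$ ($l = \left(\left(-1 - -16\right) + 70\right) \left(-416 + 3 \sqrt{11^{2} + \left(-19\right)^{2}}\right) = \left(\left(-1 + 16\right) + 70\right) \left(-416 + 3 \sqrt{121 + 361}\right) = \left(15 + 70\right) \left(-416 + 3 \sqrt{482}\right) = 85 \left(-416 + 3 \sqrt{482}\right) = -35360 + 255 \sqrt{482} \approx -29762.0$)
$\frac{1}{l} = \frac{1}{-35360 + 255 \sqrt{482}}$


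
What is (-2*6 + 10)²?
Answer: 4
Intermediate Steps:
(-2*6 + 10)² = (-12 + 10)² = (-2)² = 4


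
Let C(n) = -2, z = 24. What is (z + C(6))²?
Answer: 484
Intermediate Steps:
(z + C(6))² = (24 - 2)² = 22² = 484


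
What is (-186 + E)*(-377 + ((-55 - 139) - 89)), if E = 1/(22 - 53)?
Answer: 3806220/31 ≈ 1.2278e+5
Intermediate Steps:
E = -1/31 (E = 1/(-31) = -1/31 ≈ -0.032258)
(-186 + E)*(-377 + ((-55 - 139) - 89)) = (-186 - 1/31)*(-377 + ((-55 - 139) - 89)) = -5767*(-377 + (-194 - 89))/31 = -5767*(-377 - 283)/31 = -5767/31*(-660) = 3806220/31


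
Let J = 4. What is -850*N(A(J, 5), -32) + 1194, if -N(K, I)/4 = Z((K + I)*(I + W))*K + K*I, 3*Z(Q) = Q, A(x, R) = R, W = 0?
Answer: 4353194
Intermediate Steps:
Z(Q) = Q/3
N(K, I) = -4*I*K - 4*I*K*(I + K)/3 (N(K, I) = -4*((((K + I)*(I + 0))/3)*K + K*I) = -4*((((I + K)*I)/3)*K + I*K) = -4*(((I*(I + K))/3)*K + I*K) = -4*((I*(I + K)/3)*K + I*K) = -4*(I*K*(I + K)/3 + I*K) = -4*(I*K + I*K*(I + K)/3) = -4*I*K - 4*I*K*(I + K)/3)
-850*N(A(J, 5), -32) + 1194 = -(-3400)*(-32)*5*(3 - 32 + 5)/3 + 1194 = -(-3400)*(-32)*5*(-24)/3 + 1194 = -850*(-5120) + 1194 = 4352000 + 1194 = 4353194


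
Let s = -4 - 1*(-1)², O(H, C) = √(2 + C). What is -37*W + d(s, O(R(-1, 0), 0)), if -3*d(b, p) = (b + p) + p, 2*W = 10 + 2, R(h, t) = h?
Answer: -661/3 - 2*√2/3 ≈ -221.28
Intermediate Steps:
s = -5 (s = -4 - 1*1 = -4 - 1 = -5)
W = 6 (W = (10 + 2)/2 = (½)*12 = 6)
d(b, p) = -2*p/3 - b/3 (d(b, p) = -((b + p) + p)/3 = -(b + 2*p)/3 = -2*p/3 - b/3)
-37*W + d(s, O(R(-1, 0), 0)) = -37*6 + (-2*√(2 + 0)/3 - ⅓*(-5)) = -222 + (-2*√2/3 + 5/3) = -222 + (5/3 - 2*√2/3) = -661/3 - 2*√2/3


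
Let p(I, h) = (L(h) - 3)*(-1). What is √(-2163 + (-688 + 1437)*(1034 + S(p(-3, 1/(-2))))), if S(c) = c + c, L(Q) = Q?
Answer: 33*√714 ≈ 881.79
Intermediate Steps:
p(I, h) = 3 - h (p(I, h) = (h - 3)*(-1) = (-3 + h)*(-1) = 3 - h)
S(c) = 2*c
√(-2163 + (-688 + 1437)*(1034 + S(p(-3, 1/(-2))))) = √(-2163 + (-688 + 1437)*(1034 + 2*(3 - 1/(-2)))) = √(-2163 + 749*(1034 + 2*(3 - 1*(-½)))) = √(-2163 + 749*(1034 + 2*(3 + ½))) = √(-2163 + 749*(1034 + 2*(7/2))) = √(-2163 + 749*(1034 + 7)) = √(-2163 + 749*1041) = √(-2163 + 779709) = √777546 = 33*√714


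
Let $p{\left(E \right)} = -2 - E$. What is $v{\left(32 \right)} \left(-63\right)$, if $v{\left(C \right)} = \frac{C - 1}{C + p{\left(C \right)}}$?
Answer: $\frac{1953}{2} \approx 976.5$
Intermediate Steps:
$v{\left(C \right)} = \frac{1}{2} - \frac{C}{2}$ ($v{\left(C \right)} = \frac{C - 1}{C - \left(2 + C\right)} = \frac{-1 + C}{-2} = \left(-1 + C\right) \left(- \frac{1}{2}\right) = \frac{1}{2} - \frac{C}{2}$)
$v{\left(32 \right)} \left(-63\right) = \left(\frac{1}{2} - 16\right) \left(-63\right) = \left(- \frac{31}{2}\right) \left(-63\right) = \frac{1953}{2}$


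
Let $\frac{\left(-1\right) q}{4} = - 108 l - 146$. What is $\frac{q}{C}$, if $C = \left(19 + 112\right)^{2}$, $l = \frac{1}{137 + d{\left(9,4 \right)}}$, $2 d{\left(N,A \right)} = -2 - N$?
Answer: $\frac{154456}{4513343} \approx 0.034222$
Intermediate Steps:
$d{\left(N,A \right)} = -1 - \frac{N}{2}$ ($d{\left(N,A \right)} = \frac{-2 - N}{2} = -1 - \frac{N}{2}$)
$l = \frac{2}{263}$ ($l = \frac{1}{137 - \frac{11}{2}} = \frac{1}{\frac{263}{2}} = \frac{2}{263} \approx 0.0076046$)
$q = \frac{154456}{263}$ ($q = - 4 \left(\left(-108\right) \frac{2}{263} - 146\right) = - 4 \left(- \frac{216}{263} - 146\right) = \left(-4\right) \left(- \frac{38614}{263}\right) = \frac{154456}{263} \approx 587.29$)
$C = 17161$ ($C = 131^{2} = 17161$)
$\frac{q}{C} = \frac{154456}{263 \cdot 17161} = \frac{154456}{263} \cdot \frac{1}{17161} = \frac{154456}{4513343}$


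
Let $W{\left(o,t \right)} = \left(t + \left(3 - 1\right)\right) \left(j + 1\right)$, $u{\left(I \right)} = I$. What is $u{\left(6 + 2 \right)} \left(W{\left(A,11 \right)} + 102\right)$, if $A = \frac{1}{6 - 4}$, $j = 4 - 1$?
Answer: $1232$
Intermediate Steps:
$j = 3$ ($j = 4 - 1 = 3$)
$A = \frac{1}{2} \approx 0.5$
$W{\left(o,t \right)} = 8 + 4 t$ ($W{\left(o,t \right)} = \left(t + \left(3 - 1\right)\right) \left(3 + 1\right) = \left(t + 2\right) 4 = \left(2 + t\right) 4 = 8 + 4 t$)
$u{\left(6 + 2 \right)} \left(W{\left(A,11 \right)} + 102\right) = \left(6 + 2\right) \left(\left(8 + 4 \cdot 11\right) + 102\right) = 8 \left(\left(8 + 44\right) + 102\right) = 8 \left(52 + 102\right) = 8 \cdot 154 = 1232$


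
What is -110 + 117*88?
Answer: 10186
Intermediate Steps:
-110 + 117*88 = -110 + 10296 = 10186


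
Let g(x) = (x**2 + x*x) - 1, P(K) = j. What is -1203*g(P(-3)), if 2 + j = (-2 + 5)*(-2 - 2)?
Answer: -470373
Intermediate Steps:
j = -14 (j = -2 + (-2 + 5)*(-2 - 2) = -2 + 3*(-4) = -2 - 12 = -14)
P(K) = -14
g(x) = -1 + 2*x**2 (g(x) = (x**2 + x**2) - 1 = 2*x**2 - 1 = -1 + 2*x**2)
-1203*g(P(-3)) = -1203*(-1 + 2*(-14)**2) = -1203*(-1 + 2*196) = -1203*(-1 + 392) = -1203*391 = -470373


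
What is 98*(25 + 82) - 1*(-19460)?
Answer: 29946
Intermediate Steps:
98*(25 + 82) - 1*(-19460) = 98*107 + 19460 = 10486 + 19460 = 29946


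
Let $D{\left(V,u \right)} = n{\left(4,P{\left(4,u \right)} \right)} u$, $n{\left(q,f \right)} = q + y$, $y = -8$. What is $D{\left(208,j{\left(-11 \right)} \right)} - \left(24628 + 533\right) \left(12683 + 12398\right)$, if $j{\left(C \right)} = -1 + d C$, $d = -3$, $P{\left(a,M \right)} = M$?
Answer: $-631063169$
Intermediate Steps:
$n{\left(q,f \right)} = -8 + q$ ($n{\left(q,f \right)} = q - 8 = -8 + q$)
$j{\left(C \right)} = -1 - 3 C$
$D{\left(V,u \right)} = - 4 u$ ($D{\left(V,u \right)} = \left(-8 + 4\right) u = - 4 u$)
$D{\left(208,j{\left(-11 \right)} \right)} - \left(24628 + 533\right) \left(12683 + 12398\right) = - 4 \left(-1 - -33\right) - \left(24628 + 533\right) \left(12683 + 12398\right) = - 4 \left(-1 + 33\right) - 25161 \cdot 25081 = \left(-4\right) 32 - 631063041 = -128 - 631063041 = -631063169$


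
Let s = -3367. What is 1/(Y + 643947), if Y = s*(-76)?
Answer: 1/899839 ≈ 1.1113e-6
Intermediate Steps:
Y = 255892 (Y = -3367*(-76) = 255892)
1/(Y + 643947) = 1/(255892 + 643947) = 1/899839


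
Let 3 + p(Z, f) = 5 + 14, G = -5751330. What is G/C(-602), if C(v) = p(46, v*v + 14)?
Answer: -2875665/8 ≈ -3.5946e+5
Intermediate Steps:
p(Z, f) = 16 (p(Z, f) = -3 + (5 + 14) = -3 + 19 = 16)
C(v) = 16
G/C(-602) = -5751330/16 = -5751330*1/16 = -2875665/8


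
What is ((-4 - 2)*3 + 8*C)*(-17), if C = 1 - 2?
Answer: 442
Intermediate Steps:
C = -1
((-4 - 2)*3 + 8*C)*(-17) = ((-4 - 2)*3 + 8*(-1))*(-17) = (-6*3 - 8)*(-17) = (-18 - 8)*(-17) = -26*(-17) = 442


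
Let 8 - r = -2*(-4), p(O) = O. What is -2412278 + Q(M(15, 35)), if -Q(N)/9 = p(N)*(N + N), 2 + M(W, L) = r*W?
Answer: -2412350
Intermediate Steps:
r = 0 (r = 8 - (-2)*(-4) = 8 - 1*8 = 8 - 8 = 0)
M(W, L) = -2 (M(W, L) = -2 + 0*W = -2 + 0 = -2)
Q(N) = -18*N² (Q(N) = -9*N*(N + N) = -9*N*2*N = -18*N²)
-2412278 + Q(M(15, 35)) = -2412278 - 18*(-2)² = -2412278 - 18*4 = -2412278 - 72 = -2412350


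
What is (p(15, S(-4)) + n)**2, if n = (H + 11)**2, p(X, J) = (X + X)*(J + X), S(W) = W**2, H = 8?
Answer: 1666681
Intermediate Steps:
p(X, J) = 2*X*(J + X) (p(X, J) = (2*X)*(J + X) = 2*X*(J + X))
n = 361 (n = (8 + 11)**2 = 19**2 = 361)
(p(15, S(-4)) + n)**2 = (2*15*((-4)**2 + 15) + 361)**2 = (2*15*(16 + 15) + 361)**2 = (2*15*31 + 361)**2 = (930 + 361)**2 = 1291**2 = 1666681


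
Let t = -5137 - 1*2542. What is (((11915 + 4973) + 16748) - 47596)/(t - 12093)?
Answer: 3490/4943 ≈ 0.70605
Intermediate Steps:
t = -7679 (t = -5137 - 2542 = -7679)
(((11915 + 4973) + 16748) - 47596)/(t - 12093) = (((11915 + 4973) + 16748) - 47596)/(-7679 - 12093) = ((16888 + 16748) - 47596)/(-19772) = (33636 - 47596)*(-1/19772) = -13960*(-1/19772) = 3490/4943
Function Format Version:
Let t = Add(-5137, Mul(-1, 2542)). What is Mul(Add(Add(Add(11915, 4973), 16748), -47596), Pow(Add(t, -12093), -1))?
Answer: Rational(3490, 4943) ≈ 0.70605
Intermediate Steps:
t = -7679 (t = Add(-5137, -2542) = -7679)
Mul(Add(Add(Add(11915, 4973), 16748), -47596), Pow(Add(t, -12093), -1)) = Mul(Add(Add(Add(11915, 4973), 16748), -47596), Pow(Add(-7679, -12093), -1)) = Mul(Add(Add(16888, 16748), -47596), Pow(-19772, -1)) = Mul(Add(33636, -47596), Rational(-1, 19772)) = Mul(-13960, Rational(-1, 19772)) = Rational(3490, 4943)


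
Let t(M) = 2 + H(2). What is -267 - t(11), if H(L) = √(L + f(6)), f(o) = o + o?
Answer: -269 - √14 ≈ -272.74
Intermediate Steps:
f(o) = 2*o
H(L) = √(12 + L) (H(L) = √(L + 2*6) = √(L + 12) = √(12 + L))
t(M) = 2 + √14 (t(M) = 2 + √(12 + 2) = 2 + √14)
-267 - t(11) = -267 - (2 + √14) = -267 + (-2 - √14) = -269 - √14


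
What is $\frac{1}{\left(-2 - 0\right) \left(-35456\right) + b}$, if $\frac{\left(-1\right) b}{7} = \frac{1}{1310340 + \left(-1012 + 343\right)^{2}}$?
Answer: $\frac{1757901}{124656275705} \approx 1.4102 \cdot 10^{-5}$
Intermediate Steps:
$b = - \frac{7}{1757901}$ ($b = - \frac{7}{1310340 + \left(-1012 + 343\right)^{2}} = - \frac{7}{1310340 + \left(-669\right)^{2}} = - \frac{7}{1310340 + 447561} = - \frac{7}{1757901} \approx -3.982 \cdot 10^{-6}$)
$\frac{1}{\left(-2 - 0\right) \left(-35456\right) + b} = \frac{1}{\left(-2 - 0\right) \left(-35456\right) - \frac{7}{1757901}} = \frac{1}{\left(-2 + 0\right) \left(-35456\right) - \frac{7}{1757901}} = \frac{1}{\left(-2\right) \left(-35456\right) - \frac{7}{1757901}} = \frac{1}{70912 - \frac{7}{1757901}} = \frac{1}{\frac{124656275705}{1757901}} = \frac{1757901}{124656275705}$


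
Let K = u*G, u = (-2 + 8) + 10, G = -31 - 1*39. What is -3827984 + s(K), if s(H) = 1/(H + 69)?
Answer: -4023211185/1051 ≈ -3.8280e+6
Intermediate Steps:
G = -70 (G = -31 - 39 = -70)
u = 16 (u = 6 + 10 = 16)
K = -1120 (K = 16*(-70) = -1120)
s(H) = 1/(69 + H)
-3827984 + s(K) = -3827984 + 1/(69 - 1120) = -3827984 + 1/(-1051) = -3827984 - 1/1051 = -4023211185/1051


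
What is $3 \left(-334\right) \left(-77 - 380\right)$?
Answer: $457914$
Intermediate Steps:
$3 \left(-334\right) \left(-77 - 380\right) = \left(-1002\right) \left(-457\right) = 457914$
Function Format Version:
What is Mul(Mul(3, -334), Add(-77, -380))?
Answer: 457914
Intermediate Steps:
Mul(Mul(3, -334), Add(-77, -380)) = Mul(-1002, -457) = 457914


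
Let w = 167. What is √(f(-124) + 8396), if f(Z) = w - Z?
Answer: √8687 ≈ 93.204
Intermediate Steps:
f(Z) = 167 - Z
√(f(-124) + 8396) = √((167 - 1*(-124)) + 8396) = √((167 + 124) + 8396) = √(291 + 8396) = √8687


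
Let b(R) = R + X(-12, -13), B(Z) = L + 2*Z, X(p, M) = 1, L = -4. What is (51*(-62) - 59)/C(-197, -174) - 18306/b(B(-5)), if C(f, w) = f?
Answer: 3648155/2561 ≈ 1424.5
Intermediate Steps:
B(Z) = -4 + 2*Z
b(R) = 1 + R (b(R) = R + 1 = 1 + R)
(51*(-62) - 59)/C(-197, -174) - 18306/b(B(-5)) = (51*(-62) - 59)/(-197) - 18306/(1 + (-4 + 2*(-5))) = (-3162 - 59)*(-1/197) - 18306/(1 + (-4 - 10)) = -3221*(-1/197) - 18306/(1 - 14) = 3221/197 - 18306/(-13) = 3221/197 - 18306*(-1/13) = 3221/197 + 18306/13 = 3648155/2561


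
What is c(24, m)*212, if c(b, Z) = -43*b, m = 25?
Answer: -218784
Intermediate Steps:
c(24, m)*212 = -43*24*212 = -1032*212 = -218784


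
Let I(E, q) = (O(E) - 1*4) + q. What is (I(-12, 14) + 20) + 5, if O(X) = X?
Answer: 23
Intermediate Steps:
I(E, q) = -4 + E + q (I(E, q) = (E - 1*4) + q = (E - 4) + q = (-4 + E) + q = -4 + E + q)
(I(-12, 14) + 20) + 5 = ((-4 - 12 + 14) + 20) + 5 = (-2 + 20) + 5 = 18 + 5 = 23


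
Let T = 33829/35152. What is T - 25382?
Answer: -892194235/35152 ≈ -25381.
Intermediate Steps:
T = 33829/35152 (T = 33829*(1/35152) = 33829/35152 ≈ 0.96236)
T - 25382 = 33829/35152 - 25382 = -892194235/35152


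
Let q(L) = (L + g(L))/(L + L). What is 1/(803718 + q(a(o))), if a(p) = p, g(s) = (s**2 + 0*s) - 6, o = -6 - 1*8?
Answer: 7/5625982 ≈ 1.2442e-6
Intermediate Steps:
o = -14 (o = -6 - 8 = -14)
g(s) = -6 + s**2 (g(s) = (s**2 + 0) - 6 = s**2 - 6 = -6 + s**2)
q(L) = (-6 + L + L**2)/(2*L) (q(L) = (L + (-6 + L**2))/(L + L) = (-6 + L + L**2)/((2*L)) = (-6 + L + L**2)*(1/(2*L)) = (-6 + L + L**2)/(2*L))
1/(803718 + q(a(o))) = 1/(803718 + (1/2)*(-6 - 14 + (-14)**2)/(-14)) = 1/(803718 + (1/2)*(-1/14)*(-6 - 14 + 196)) = 1/(803718 + (1/2)*(-1/14)*176) = 1/(803718 - 44/7) = 1/(5625982/7) = 7/5625982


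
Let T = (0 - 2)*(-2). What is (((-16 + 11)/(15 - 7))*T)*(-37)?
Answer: 185/2 ≈ 92.500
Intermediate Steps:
T = 4 (T = -2*(-2) = 4)
(((-16 + 11)/(15 - 7))*T)*(-37) = (((-16 + 11)/(15 - 7))*4)*(-37) = (-5/8*4)*(-37) = (-5*1/8*4)*(-37) = -5/8*4*(-37) = -5/2*(-37) = 185/2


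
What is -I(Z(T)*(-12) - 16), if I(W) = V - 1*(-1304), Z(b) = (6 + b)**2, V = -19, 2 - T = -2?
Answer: -1285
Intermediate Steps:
T = 4 (T = 2 - 1*(-2) = 2 + 2 = 4)
I(W) = 1285 (I(W) = -19 - 1*(-1304) = -19 + 1304 = 1285)
-I(Z(T)*(-12) - 16) = -1*1285 = -1285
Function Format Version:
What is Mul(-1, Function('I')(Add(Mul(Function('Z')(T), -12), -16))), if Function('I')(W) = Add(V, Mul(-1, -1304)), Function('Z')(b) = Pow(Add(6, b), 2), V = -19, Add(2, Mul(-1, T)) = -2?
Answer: -1285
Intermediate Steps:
T = 4 (T = Add(2, Mul(-1, -2)) = Add(2, 2) = 4)
Function('I')(W) = 1285 (Function('I')(W) = Add(-19, Mul(-1, -1304)) = Add(-19, 1304) = 1285)
Mul(-1, Function('I')(Add(Mul(Function('Z')(T), -12), -16))) = Mul(-1, 1285) = -1285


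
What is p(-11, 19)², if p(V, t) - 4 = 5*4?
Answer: 576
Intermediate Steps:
p(V, t) = 24 (p(V, t) = 4 + 5*4 = 4 + 20 = 24)
p(-11, 19)² = 24² = 576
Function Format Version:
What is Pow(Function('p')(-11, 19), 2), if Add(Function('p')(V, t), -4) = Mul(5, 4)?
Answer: 576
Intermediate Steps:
Function('p')(V, t) = 24 (Function('p')(V, t) = Add(4, Mul(5, 4)) = Add(4, 20) = 24)
Pow(Function('p')(-11, 19), 2) = Pow(24, 2) = 576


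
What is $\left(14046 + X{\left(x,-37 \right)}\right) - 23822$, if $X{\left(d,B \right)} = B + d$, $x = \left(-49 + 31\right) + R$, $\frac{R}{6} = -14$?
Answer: $-9915$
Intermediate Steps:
$R = -84$ ($R = 6 \left(-14\right) = -84$)
$x = -102$ ($x = \left(-49 + 31\right) - 84 = -18 - 84 = -102$)
$\left(14046 + X{\left(x,-37 \right)}\right) - 23822 = \left(14046 - 139\right) - 23822 = 13907 - 23822 = -9915$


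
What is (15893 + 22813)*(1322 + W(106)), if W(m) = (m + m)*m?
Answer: 920970564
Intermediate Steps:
W(m) = 2*m**2 (W(m) = (2*m)*m = 2*m**2)
(15893 + 22813)*(1322 + W(106)) = (15893 + 22813)*(1322 + 2*106**2) = 38706*(1322 + 2*11236) = 38706*(1322 + 22472) = 38706*23794 = 920970564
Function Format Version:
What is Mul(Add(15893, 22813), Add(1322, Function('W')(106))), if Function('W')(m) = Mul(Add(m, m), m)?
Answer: 920970564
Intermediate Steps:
Function('W')(m) = Mul(2, Pow(m, 2)) (Function('W')(m) = Mul(Mul(2, m), m) = Mul(2, Pow(m, 2)))
Mul(Add(15893, 22813), Add(1322, Function('W')(106))) = Mul(Add(15893, 22813), Add(1322, Mul(2, Pow(106, 2)))) = Mul(38706, Add(1322, Mul(2, 11236))) = Mul(38706, Add(1322, 22472)) = Mul(38706, 23794) = 920970564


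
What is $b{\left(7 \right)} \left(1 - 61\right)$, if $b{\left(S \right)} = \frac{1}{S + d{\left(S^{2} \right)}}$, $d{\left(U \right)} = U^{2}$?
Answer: $- \frac{15}{602} \approx -0.024917$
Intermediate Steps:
$b{\left(S \right)} = \frac{1}{S + S^{4}}$ ($b{\left(S \right)} = \frac{1}{S + \left(S^{2}\right)^{2}} = \frac{1}{S + S^{4}}$)
$b{\left(7 \right)} \left(1 - 61\right) = \frac{1 - 61}{7 + 7^{4}} = \frac{1}{7 + 2401} \left(-60\right) = \frac{1}{2408} \left(-60\right) = - \frac{15}{602}$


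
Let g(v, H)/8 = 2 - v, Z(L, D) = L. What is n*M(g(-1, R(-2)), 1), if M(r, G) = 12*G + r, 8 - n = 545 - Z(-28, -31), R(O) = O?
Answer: -20340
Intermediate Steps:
g(v, H) = 16 - 8*v (g(v, H) = 8*(2 - v) = 16 - 8*v)
n = -565 (n = 8 - (545 - 1*(-28)) = 8 - (545 + 28) = 8 - 1*573 = 8 - 573 = -565)
M(r, G) = r + 12*G
n*M(g(-1, R(-2)), 1) = -565*((16 - 8*(-1)) + 12*1) = -565*((16 + 8) + 12) = -565*(24 + 12) = -565*36 = -20340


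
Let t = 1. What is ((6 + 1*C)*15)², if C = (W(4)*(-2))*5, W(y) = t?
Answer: 3600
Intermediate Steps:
W(y) = 1
C = -10 (C = (1*(-2))*5 = -2*5 = -10)
((6 + 1*C)*15)² = ((6 + 1*(-10))*15)² = ((6 - 10)*15)² = (-4*15)² = (-60)² = 3600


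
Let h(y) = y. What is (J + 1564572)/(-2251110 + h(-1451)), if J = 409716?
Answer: -1974288/2252561 ≈ -0.87646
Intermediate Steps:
(J + 1564572)/(-2251110 + h(-1451)) = (409716 + 1564572)/(-2251110 - 1451) = 1974288/(-2252561) = 1974288*(-1/2252561) = -1974288/2252561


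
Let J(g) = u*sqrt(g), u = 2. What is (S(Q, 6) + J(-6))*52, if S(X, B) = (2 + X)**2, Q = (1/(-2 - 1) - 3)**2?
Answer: 724048/81 + 104*I*sqrt(6) ≈ 8938.9 + 254.75*I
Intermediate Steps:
Q = 100/9 (Q = (1/(-3) - 3)**2 = (-1/3 - 3)**2 = (-10/3)**2 = 100/9 ≈ 11.111)
J(g) = 2*sqrt(g)
(S(Q, 6) + J(-6))*52 = ((2 + 100/9)**2 + 2*sqrt(-6))*52 = ((118/9)**2 + 2*(I*sqrt(6)))*52 = (13924/81 + 2*I*sqrt(6))*52 = 724048/81 + 104*I*sqrt(6)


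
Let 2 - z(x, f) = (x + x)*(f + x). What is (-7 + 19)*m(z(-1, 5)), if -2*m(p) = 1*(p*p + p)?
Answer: -660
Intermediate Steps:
z(x, f) = 2 - 2*x*(f + x) (z(x, f) = 2 - (x + x)*(f + x) = 2 - 2*x*(f + x))
m(p) = -p/2 - p**2/2 (m(p) = -(p*p + p)/2 = -(p**2 + p)/2 = -(p + p**2)/2 = -p/2 - p**2/2)
(-7 + 19)*m(z(-1, 5)) = (-7 + 19)*(-(2 - 2*(-1)**2 - 2*5*(-1))*(1 + (2 - 2*(-1)**2 - 2*5*(-1)))/2) = 12*(-(2 - 2*1 + 10)*(1 + (2 - 2*1 + 10))/2) = 12*(-(2 - 2 + 10)*(1 + (2 - 2 + 10))/2) = 12*(-1/2*10*(1 + 10)) = 12*(-1/2*10*11) = 12*(-55) = -660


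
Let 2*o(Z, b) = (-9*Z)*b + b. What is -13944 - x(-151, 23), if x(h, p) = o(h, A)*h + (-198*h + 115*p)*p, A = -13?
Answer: -2097273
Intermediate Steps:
o(Z, b) = b/2 - 9*Z*b/2 (o(Z, b) = ((-9*Z)*b + b)/2 = (-9*Z*b + b)/2 = (b - 9*Z*b)/2 = b/2 - 9*Z*b/2)
x(h, p) = h*(-13/2 + 117*h/2) + p*(-198*h + 115*p) (x(h, p) = ((½)*(-13)*(1 - 9*h))*h + (-198*h + 115*p)*p = (-13/2 + 117*h/2)*h + p*(-198*h + 115*p) = h*(-13/2 + 117*h/2) + p*(-198*h + 115*p))
-13944 - x(-151, 23) = -13944 - (115*23² - 198*(-151)*23 + (13/2)*(-151)*(-1 + 9*(-151))) = -13944 - (115*529 + 687654 + (13/2)*(-151)*(-1 - 1359)) = -13944 - (60835 + 687654 + (13/2)*(-151)*(-1360)) = -13944 - (60835 + 687654 + 1334840) = -13944 - 1*2083329 = -13944 - 2083329 = -2097273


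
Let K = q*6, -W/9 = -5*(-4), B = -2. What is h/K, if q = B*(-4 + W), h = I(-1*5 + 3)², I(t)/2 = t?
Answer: 1/138 ≈ 0.0072464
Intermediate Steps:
I(t) = 2*t
W = -180 (W = -(-45)*(-4) = -9*20 = -180)
h = 16 (h = (2*(-1*5 + 3))² = (2*(-5 + 3))² = (2*(-2))² = (-4)² = 16)
q = 368 (q = -2*(-4 - 180) = -2*(-184) = 368)
K = 2208 (K = 368*6 = 2208)
h/K = 16/2208 = 16*(1/2208) = 1/138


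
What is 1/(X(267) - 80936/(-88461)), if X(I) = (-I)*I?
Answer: -88461/6306215293 ≈ -1.4028e-5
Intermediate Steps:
X(I) = -I**2
1/(X(267) - 80936/(-88461)) = 1/(-1*267**2 - 80936/(-88461)) = 1/(-1*71289 - 80936*(-1/88461)) = 1/(-71289 + 80936/88461) = 1/(-6306215293/88461) = -88461/6306215293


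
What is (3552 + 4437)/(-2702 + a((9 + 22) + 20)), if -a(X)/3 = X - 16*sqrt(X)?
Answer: -22808595/8033521 - 383472*sqrt(51)/8033521 ≈ -3.1801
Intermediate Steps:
a(X) = -3*X + 48*sqrt(X) (a(X) = -3*(X - 16*sqrt(X)) = -3*X + 48*sqrt(X))
(3552 + 4437)/(-2702 + a((9 + 22) + 20)) = (3552 + 4437)/(-2702 + (-3*((9 + 22) + 20) + 48*sqrt((9 + 22) + 20))) = 7989/(-2702 + (-3*(31 + 20) + 48*sqrt(31 + 20))) = 7989/(-2702 + (-3*51 + 48*sqrt(51))) = 7989/(-2702 + (-153 + 48*sqrt(51))) = 7989/(-2855 + 48*sqrt(51))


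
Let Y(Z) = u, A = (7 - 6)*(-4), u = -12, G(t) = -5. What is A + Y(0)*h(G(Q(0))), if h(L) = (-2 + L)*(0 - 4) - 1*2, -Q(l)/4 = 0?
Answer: -316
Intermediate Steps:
Q(l) = 0 (Q(l) = -4*0 = 0)
h(L) = 6 - 4*L (h(L) = (-2 + L)*(-4) - 2 = (8 - 4*L) - 2 = 6 - 4*L)
A = -4 (A = 1*(-4) = -4)
Y(Z) = -12
A + Y(0)*h(G(Q(0))) = -4 - 12*(6 - 4*(-5)) = -4 - 12*(6 + 20) = -4 - 12*26 = -4 - 312 = -316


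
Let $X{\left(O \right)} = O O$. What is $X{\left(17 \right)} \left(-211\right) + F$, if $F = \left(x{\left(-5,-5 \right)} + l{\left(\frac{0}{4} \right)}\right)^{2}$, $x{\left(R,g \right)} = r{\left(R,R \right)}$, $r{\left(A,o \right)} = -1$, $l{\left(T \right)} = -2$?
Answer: $-60970$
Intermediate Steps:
$X{\left(O \right)} = O^{2}$
$x{\left(R,g \right)} = -1$
$F = 9$ ($F = \left(-1 - 2\right)^{2} = \left(-3\right)^{2} = 9$)
$X{\left(17 \right)} \left(-211\right) + F = 17^{2} \left(-211\right) + 9 = 289 \left(-211\right) + 9 = -60979 + 9 = -60970$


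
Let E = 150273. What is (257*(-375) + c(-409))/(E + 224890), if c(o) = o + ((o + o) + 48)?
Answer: -97554/375163 ≈ -0.26003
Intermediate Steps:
c(o) = 48 + 3*o (c(o) = o + (2*o + 48) = o + (48 + 2*o) = 48 + 3*o)
(257*(-375) + c(-409))/(E + 224890) = (257*(-375) + (48 + 3*(-409)))/(150273 + 224890) = (-96375 + (48 - 1227))/375163 = (-96375 - 1179)*(1/375163) = -97554*1/375163 = -97554/375163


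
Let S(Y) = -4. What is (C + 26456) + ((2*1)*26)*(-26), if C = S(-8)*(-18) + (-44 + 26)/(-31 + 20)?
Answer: 276954/11 ≈ 25178.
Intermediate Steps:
C = 810/11 (C = -4*(-18) + (-44 + 26)/(-31 + 20) = 72 - 18/(-11) = 72 - 18*(-1/11) = 72 + 18/11 = 810/11 ≈ 73.636)
(C + 26456) + ((2*1)*26)*(-26) = (810/11 + 26456) + ((2*1)*26)*(-26) = 291826/11 + (2*26)*(-26) = 291826/11 + 52*(-26) = 291826/11 - 1352 = 276954/11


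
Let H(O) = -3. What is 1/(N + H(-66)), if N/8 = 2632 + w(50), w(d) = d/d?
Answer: 1/21061 ≈ 4.7481e-5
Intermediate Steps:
w(d) = 1
N = 21064 (N = 8*(2632 + 1) = 8*2633 = 21064)
1/(N + H(-66)) = 1/(21064 - 3) = 1/21061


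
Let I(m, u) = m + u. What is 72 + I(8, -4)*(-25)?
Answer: -28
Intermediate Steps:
72 + I(8, -4)*(-25) = 72 + (8 - 4)*(-25) = 72 + 4*(-25) = 72 - 100 = -28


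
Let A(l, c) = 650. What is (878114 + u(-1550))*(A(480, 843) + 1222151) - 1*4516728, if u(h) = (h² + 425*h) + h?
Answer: 3204118062786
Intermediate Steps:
u(h) = h² + 426*h
(878114 + u(-1550))*(A(480, 843) + 1222151) - 1*4516728 = (878114 - 1550*(426 - 1550))*(650 + 1222151) - 1*4516728 = (878114 - 1550*(-1124))*1222801 - 4516728 = (878114 + 1742200)*1222801 - 4516728 = 2620314*1222801 - 4516728 = 3204122579514 - 4516728 = 3204118062786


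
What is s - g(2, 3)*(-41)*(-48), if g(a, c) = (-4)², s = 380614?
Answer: 349126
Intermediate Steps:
g(a, c) = 16
s - g(2, 3)*(-41)*(-48) = 380614 - 16*(-41)*(-48) = 380614 - (-656)*(-48) = 380614 - 1*31488 = 380614 - 31488 = 349126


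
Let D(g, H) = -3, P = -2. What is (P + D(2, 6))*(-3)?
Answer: 15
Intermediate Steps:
(P + D(2, 6))*(-3) = (-2 - 3)*(-3) = -5*(-3) = 15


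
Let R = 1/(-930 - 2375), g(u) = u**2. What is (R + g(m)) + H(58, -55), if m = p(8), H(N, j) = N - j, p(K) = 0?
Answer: 373464/3305 ≈ 113.00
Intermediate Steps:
m = 0
R = -1/3305 (R = 1/(-3305) = -1/3305 ≈ -0.00030257)
(R + g(m)) + H(58, -55) = (-1/3305 + 0**2) + (58 - 1*(-55)) = (-1/3305 + 0) + (58 + 55) = -1/3305 + 113 = 373464/3305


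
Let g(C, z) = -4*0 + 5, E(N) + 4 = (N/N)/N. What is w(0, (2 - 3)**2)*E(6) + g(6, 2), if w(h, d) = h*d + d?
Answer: 7/6 ≈ 1.1667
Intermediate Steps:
E(N) = -4 + 1/N (E(N) = -4 + (N/N)/N = -4 + 1/N)
g(C, z) = 5 (g(C, z) = 0 + 5 = 5)
w(h, d) = d + d*h (w(h, d) = d*h + d = d + d*h)
w(0, (2 - 3)**2)*E(6) + g(6, 2) = ((2 - 3)**2*(1 + 0))*(-4 + 1/6) + 5 = ((-1)**2*1)*(-4 + 1/6) + 5 = (1*1)*(-23/6) + 5 = 1*(-23/6) + 5 = -23/6 + 5 = 7/6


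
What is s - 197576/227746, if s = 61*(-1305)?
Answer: -9064958953/113873 ≈ -79606.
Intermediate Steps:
s = -79605
s - 197576/227746 = -79605 - 197576/227746 = -79605 - 1*98788/113873 = -79605 - 98788/113873 = -9064958953/113873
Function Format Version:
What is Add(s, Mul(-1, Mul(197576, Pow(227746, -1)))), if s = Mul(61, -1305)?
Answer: Rational(-9064958953, 113873) ≈ -79606.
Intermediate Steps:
s = -79605
Add(s, Mul(-1, Mul(197576, Pow(227746, -1)))) = Add(-79605, Mul(-1, Mul(197576, Pow(227746, -1)))) = Add(-79605, Mul(-1, Mul(197576, Rational(1, 227746)))) = Add(-79605, Mul(-1, Rational(98788, 113873))) = Add(-79605, Rational(-98788, 113873)) = Rational(-9064958953, 113873)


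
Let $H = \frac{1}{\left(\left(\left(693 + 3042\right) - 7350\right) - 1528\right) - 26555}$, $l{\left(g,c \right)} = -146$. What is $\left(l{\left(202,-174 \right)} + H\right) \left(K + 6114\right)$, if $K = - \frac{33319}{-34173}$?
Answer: $- \frac{967080449747269}{1083215754} \approx -8.9279 \cdot 10^{5}$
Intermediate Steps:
$K = \frac{33319}{34173}$ ($K = \left(-33319\right) \left(- \frac{1}{34173}\right) = \frac{33319}{34173} \approx 0.97501$)
$H = - \frac{1}{31698}$ ($H = \frac{1}{\left(\left(3735 - 7350\right) - 1528\right) - 26555} = \frac{1}{\left(-3615 - 1528\right) - 26555} = \frac{1}{-5143 - 26555} = \frac{1}{-31698} = - \frac{1}{31698} \approx -3.1548 \cdot 10^{-5}$)
$\left(l{\left(202,-174 \right)} + H\right) \left(K + 6114\right) = \left(-146 - \frac{1}{31698}\right) \left(\frac{33319}{34173} + 6114\right) = \left(- \frac{4627909}{31698}\right) \frac{208967041}{34173} = - \frac{967080449747269}{1083215754}$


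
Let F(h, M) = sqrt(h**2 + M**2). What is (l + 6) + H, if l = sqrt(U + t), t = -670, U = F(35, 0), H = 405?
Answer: 411 + I*sqrt(635) ≈ 411.0 + 25.199*I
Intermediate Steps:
F(h, M) = sqrt(M**2 + h**2)
U = 35 (U = sqrt(0**2 + 35**2) = sqrt(0 + 1225) = sqrt(1225) = 35)
l = I*sqrt(635) (l = sqrt(35 - 670) = sqrt(-635) = I*sqrt(635) ≈ 25.199*I)
(l + 6) + H = (I*sqrt(635) + 6) + 405 = (6 + I*sqrt(635)) + 405 = 411 + I*sqrt(635)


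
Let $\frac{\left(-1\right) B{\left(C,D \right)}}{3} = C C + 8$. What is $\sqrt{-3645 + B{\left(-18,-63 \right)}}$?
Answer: $i \sqrt{4641} \approx 68.125 i$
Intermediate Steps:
$B{\left(C,D \right)} = -24 - 3 C^{2}$ ($B{\left(C,D \right)} = - 3 \left(C C + 8\right) = - 3 \left(C^{2} + 8\right) = - 3 \left(8 + C^{2}\right) = -24 - 3 C^{2}$)
$\sqrt{-3645 + B{\left(-18,-63 \right)}} = \sqrt{-3645 - \left(24 + 3 \left(-18\right)^{2}\right)} = \sqrt{-3645 - 996} = \sqrt{-4641} = i \sqrt{4641}$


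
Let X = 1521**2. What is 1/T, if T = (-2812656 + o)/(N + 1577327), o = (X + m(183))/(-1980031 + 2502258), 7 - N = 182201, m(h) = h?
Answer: -728576121191/1468842591288 ≈ -0.49602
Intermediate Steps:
X = 2313441
N = -182194 (N = 7 - 1*182201 = 7 - 182201 = -182194)
o = 2313624/522227 (o = (2313441 + 183)/(-1980031 + 2502258) = 2313624/522227 ≈ 4.4303)
T = -1468842591288/728576121191 (T = (-2812656 + 2313624/522227)/(-182194 + 1577327) = -1468842591288/522227/1395133 = -1468842591288/522227*1/1395133 = -1468842591288/728576121191 ≈ -2.0160)
1/T = 1/(-1468842591288/728576121191) = -728576121191/1468842591288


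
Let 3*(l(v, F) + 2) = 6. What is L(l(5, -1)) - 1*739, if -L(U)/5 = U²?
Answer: -739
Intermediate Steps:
l(v, F) = 0 (l(v, F) = -2 + (⅓)*6 = -2 + 2 = 0)
L(U) = -5*U²
L(l(5, -1)) - 1*739 = -5*0² - 1*739 = -5*0 - 739 = 0 - 739 = -739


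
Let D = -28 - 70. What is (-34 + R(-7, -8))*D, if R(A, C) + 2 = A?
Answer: 4214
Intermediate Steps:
R(A, C) = -2 + A
D = -98
(-34 + R(-7, -8))*D = (-34 + (-2 - 7))*(-98) = (-34 - 9)*(-98) = -43*(-98) = 4214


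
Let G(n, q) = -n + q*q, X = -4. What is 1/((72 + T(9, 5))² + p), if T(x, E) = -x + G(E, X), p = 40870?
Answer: 1/46346 ≈ 2.1577e-5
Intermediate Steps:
G(n, q) = q² - n (G(n, q) = -n + q² = q² - n)
T(x, E) = 16 - E - x (T(x, E) = -x + ((-4)² - E) = -x + (16 - E) = 16 - E - x)
1/((72 + T(9, 5))² + p) = 1/((72 + (16 - 1*5 - 1*9))² + 40870) = 1/((72 + (16 - 5 - 9))² + 40870) = 1/((72 + 2)² + 40870) = 1/(74² + 40870) = 1/(5476 + 40870) = 1/46346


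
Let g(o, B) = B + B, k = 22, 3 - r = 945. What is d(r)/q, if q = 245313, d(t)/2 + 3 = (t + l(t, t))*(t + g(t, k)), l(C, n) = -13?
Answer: 1715174/245313 ≈ 6.9918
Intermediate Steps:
r = -942 (r = 3 - 1*945 = 3 - 945 = -942)
g(o, B) = 2*B
d(t) = -6 + 2*(-13 + t)*(44 + t) (d(t) = -6 + 2*((t - 13)*(t + 2*22)) = -6 + 2*((-13 + t)*(t + 44)) = -6 + 2*((-13 + t)*(44 + t)) = -6 + 2*(-13 + t)*(44 + t))
d(r)/q = (-1150 + 2*(-942)**2 + 62*(-942))/245313 = (-1150 + 2*887364 - 58404)*(1/245313) = (-1150 + 1774728 - 58404)*(1/245313) = 1715174*(1/245313) = 1715174/245313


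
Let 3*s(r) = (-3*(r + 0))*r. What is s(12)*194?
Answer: -27936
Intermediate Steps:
s(r) = -r² (s(r) = ((-3*(r + 0))*r)/3 = ((-3*r)*r)/3 = (-3*r²)/3 = -r²)
s(12)*194 = -1*12²*194 = -1*144*194 = -144*194 = -27936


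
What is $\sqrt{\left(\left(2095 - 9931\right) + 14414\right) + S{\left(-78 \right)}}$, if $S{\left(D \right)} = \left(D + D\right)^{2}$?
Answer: $\sqrt{30914} \approx 175.82$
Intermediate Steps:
$S{\left(D \right)} = 4 D^{2}$ ($S{\left(D \right)} = \left(2 D\right)^{2} = 4 D^{2}$)
$\sqrt{\left(\left(2095 - 9931\right) + 14414\right) + S{\left(-78 \right)}} = \sqrt{\left(\left(2095 - 9931\right) + 14414\right) + 4 \left(-78\right)^{2}} = \sqrt{\left(-7836 + 14414\right) + 4 \cdot 6084} = \sqrt{6578 + 24336} = \sqrt{30914}$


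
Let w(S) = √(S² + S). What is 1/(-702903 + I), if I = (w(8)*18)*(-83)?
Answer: -234301/164637306939 + 996*√2/54879102313 ≈ -1.3975e-6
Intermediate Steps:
w(S) = √(S + S²)
I = -8964*√2 (I = (√(8*(1 + 8))*18)*(-83) = (√(8*9)*18)*(-83) = (√72*18)*(-83) = ((6*√2)*18)*(-83) = (108*√2)*(-83) = -8964*√2 ≈ -12677.)
1/(-702903 + I) = 1/(-702903 - 8964*√2)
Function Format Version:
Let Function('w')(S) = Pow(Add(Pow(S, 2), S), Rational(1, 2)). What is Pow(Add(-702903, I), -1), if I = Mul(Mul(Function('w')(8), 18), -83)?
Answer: Add(Rational(-234301, 164637306939), Mul(Rational(996, 54879102313), Pow(2, Rational(1, 2)))) ≈ -1.3975e-6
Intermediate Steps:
Function('w')(S) = Pow(Add(S, Pow(S, 2)), Rational(1, 2))
I = Mul(-8964, Pow(2, Rational(1, 2))) (I = Mul(Mul(Pow(Mul(8, Add(1, 8)), Rational(1, 2)), 18), -83) = Mul(Mul(Pow(Mul(8, 9), Rational(1, 2)), 18), -83) = Mul(Mul(Pow(72, Rational(1, 2)), 18), -83) = Mul(Mul(Mul(6, Pow(2, Rational(1, 2))), 18), -83) = Mul(Mul(108, Pow(2, Rational(1, 2))), -83) = Mul(-8964, Pow(2, Rational(1, 2))) ≈ -12677.)
Pow(Add(-702903, I), -1) = Pow(Add(-702903, Mul(-8964, Pow(2, Rational(1, 2)))), -1)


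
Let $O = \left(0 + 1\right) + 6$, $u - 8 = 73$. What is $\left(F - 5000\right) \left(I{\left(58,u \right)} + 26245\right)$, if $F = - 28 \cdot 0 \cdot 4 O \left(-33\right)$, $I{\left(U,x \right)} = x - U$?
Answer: $-131340000$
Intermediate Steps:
$u = 81$ ($u = 8 + 73 = 81$)
$O = 7$ ($O = 1 + 6 = 7$)
$F = 0$ ($F = - 28 \cdot 0 \cdot 4 \cdot 7 \left(-33\right) = - 28 \cdot 0 \cdot 7 \left(-33\right) = \left(-28\right) 0 \left(-33\right) = 0 \left(-33\right) = 0$)
$\left(F - 5000\right) \left(I{\left(58,u \right)} + 26245\right) = \left(0 - 5000\right) \left(\left(81 - 58\right) + 26245\right) = - 5000 \left(\left(81 - 58\right) + 26245\right) = - 5000 \left(23 + 26245\right) = \left(-5000\right) 26268 = -131340000$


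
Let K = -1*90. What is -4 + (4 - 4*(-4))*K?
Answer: -1804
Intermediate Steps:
K = -90
-4 + (4 - 4*(-4))*K = -4 + (4 - 4*(-4))*(-90) = -4 + (4 + 16)*(-90) = -4 + 20*(-90) = -4 - 1800 = -1804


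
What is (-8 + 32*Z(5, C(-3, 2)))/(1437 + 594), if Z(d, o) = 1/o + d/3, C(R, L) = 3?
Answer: 56/2031 ≈ 0.027573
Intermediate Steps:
Z(d, o) = 1/o + d/3 (Z(d, o) = 1/o + d*(⅓) = 1/o + d/3)
(-8 + 32*Z(5, C(-3, 2)))/(1437 + 594) = (-8 + 32*(1/3 + (⅓)*5))/(1437 + 594) = (-8 + 32*(⅓ + 5/3))/2031 = (-8 + 32*2)/2031 = (-8 + 64)/2031 = (1/2031)*56 = 56/2031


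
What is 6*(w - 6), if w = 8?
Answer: 12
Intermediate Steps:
6*(w - 6) = 6*(8 - 6) = 6*2 = 12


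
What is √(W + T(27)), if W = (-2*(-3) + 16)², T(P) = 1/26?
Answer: √327210/26 ≈ 22.001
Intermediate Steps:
T(P) = 1/26
W = 484 (W = (6 + 16)² = 22² = 484)
√(W + T(27)) = √(484 + 1/26) = √(12585/26) = √327210/26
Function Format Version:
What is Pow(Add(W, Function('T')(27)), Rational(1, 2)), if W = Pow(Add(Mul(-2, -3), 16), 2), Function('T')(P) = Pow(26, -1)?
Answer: Mul(Rational(1, 26), Pow(327210, Rational(1, 2))) ≈ 22.001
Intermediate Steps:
Function('T')(P) = Rational(1, 26)
W = 484 (W = Pow(Add(6, 16), 2) = Pow(22, 2) = 484)
Pow(Add(W, Function('T')(27)), Rational(1, 2)) = Pow(Add(484, Rational(1, 26)), Rational(1, 2)) = Pow(Rational(12585, 26), Rational(1, 2)) = Mul(Rational(1, 26), Pow(327210, Rational(1, 2)))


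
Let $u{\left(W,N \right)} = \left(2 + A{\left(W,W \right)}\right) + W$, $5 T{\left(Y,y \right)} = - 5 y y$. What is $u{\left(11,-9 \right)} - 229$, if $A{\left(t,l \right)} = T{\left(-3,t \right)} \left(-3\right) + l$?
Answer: $158$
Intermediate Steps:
$T{\left(Y,y \right)} = - y^{2}$ ($T{\left(Y,y \right)} = \frac{- 5 y y}{5} = \frac{\left(-5\right) y^{2}}{5} = - y^{2}$)
$A{\left(t,l \right)} = l + 3 t^{2}$ ($A{\left(t,l \right)} = - t^{2} \left(-3\right) + l = 3 t^{2} + l = l + 3 t^{2}$)
$u{\left(W,N \right)} = 2 + 2 W + 3 W^{2}$ ($u{\left(W,N \right)} = \left(2 + \left(W + 3 W^{2}\right)\right) + W = \left(2 + W + 3 W^{2}\right) + W = 2 + 2 W + 3 W^{2}$)
$u{\left(11,-9 \right)} - 229 = \left(2 + 2 \cdot 11 + 3 \cdot 11^{2}\right) - 229 = \left(2 + 22 + 3 \cdot 121\right) - 229 = \left(2 + 22 + 363\right) - 229 = 387 - 229 = 158$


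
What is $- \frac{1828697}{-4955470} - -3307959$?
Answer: $\frac{1260961031879}{381190} \approx 3.308 \cdot 10^{6}$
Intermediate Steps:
$- \frac{1828697}{-4955470} - -3307959 = \left(-1828697\right) \left(- \frac{1}{4955470}\right) + 3307959 = \frac{140669}{381190} + 3307959 = \frac{1260961031879}{381190}$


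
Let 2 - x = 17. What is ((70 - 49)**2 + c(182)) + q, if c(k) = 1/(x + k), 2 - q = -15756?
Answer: 2705234/167 ≈ 16199.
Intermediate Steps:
x = -15 (x = 2 - 1*17 = 2 - 17 = -15)
q = 15758 (q = 2 - 1*(-15756) = 2 + 15756 = 15758)
c(k) = 1/(-15 + k)
((70 - 49)**2 + c(182)) + q = ((70 - 49)**2 + 1/(-15 + 182)) + 15758 = (21**2 + 1/167) + 15758 = (441 + 1/167) + 15758 = 73648/167 + 15758 = 2705234/167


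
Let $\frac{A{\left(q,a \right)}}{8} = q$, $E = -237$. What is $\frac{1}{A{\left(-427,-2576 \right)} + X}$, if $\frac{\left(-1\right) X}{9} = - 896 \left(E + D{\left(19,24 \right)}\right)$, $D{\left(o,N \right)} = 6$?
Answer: $- \frac{1}{1866200} \approx -5.3585 \cdot 10^{-7}$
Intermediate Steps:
$A{\left(q,a \right)} = 8 q$
$X = -1862784$ ($X = - 9 \left(- 896 \left(-237 + 6\right)\right) = - 9 \left(\left(-896\right) \left(-231\right)\right) = \left(-9\right) 206976 = -1862784$)
$\frac{1}{A{\left(-427,-2576 \right)} + X} = \frac{1}{8 \left(-427\right) - 1862784} = \frac{1}{-3416 - 1862784} = \frac{1}{-1866200} = - \frac{1}{1866200}$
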